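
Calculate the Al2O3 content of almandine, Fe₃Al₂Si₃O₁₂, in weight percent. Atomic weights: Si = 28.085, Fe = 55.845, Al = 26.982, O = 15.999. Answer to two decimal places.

M(Fe₃Al₂Si₃O₁₂) = 497.742 g/mol; M(Al2O3) = 101.961 g/mol.
Moles Al2O3 per formula unit = 2 Al ÷ 2 = 1.0000.
Al2O3 fraction = (1.0000 × 101.961) / 497.742 = 101.961/497.742 = 0.2048.

20.48 wt%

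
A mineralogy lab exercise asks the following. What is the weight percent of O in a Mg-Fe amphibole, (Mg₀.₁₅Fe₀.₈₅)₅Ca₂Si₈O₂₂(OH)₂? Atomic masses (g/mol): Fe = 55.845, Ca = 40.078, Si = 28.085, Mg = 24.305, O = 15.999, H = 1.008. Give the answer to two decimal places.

40.57 weight percent

M((Mg₀.₁₅Fe₀.₈₅)₅Ca₂Si₈O₂₂(OH)₂) = 946.398 g/mol.
O contributes 24 × 15.999 = 383.976 g per mole.
383.976/946.398 = 0.4057 → 40.57%.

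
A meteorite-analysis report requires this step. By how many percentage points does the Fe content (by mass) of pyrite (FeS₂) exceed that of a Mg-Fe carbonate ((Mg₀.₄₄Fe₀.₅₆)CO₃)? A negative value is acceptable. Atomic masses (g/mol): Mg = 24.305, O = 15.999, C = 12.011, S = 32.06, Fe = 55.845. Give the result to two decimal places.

First mineral: 55.845 g Fe in 119.965 g formula = 46.55 wt% Fe.
Second mineral: 31.273 g Fe in 101.975 g formula = 30.67 wt% Fe.
46.55% − 30.67% gives a difference of 15.88 percentage points.

15.88 percentage points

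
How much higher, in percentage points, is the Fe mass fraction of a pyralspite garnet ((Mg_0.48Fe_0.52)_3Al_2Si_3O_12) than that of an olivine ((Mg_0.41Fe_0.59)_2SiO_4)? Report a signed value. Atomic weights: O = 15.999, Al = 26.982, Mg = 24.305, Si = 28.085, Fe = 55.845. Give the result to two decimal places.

-17.78 percentage points

Fe in (Mg_0.48Fe_0.52)_3Al_2Si_3O_12: molar mass 452.324 g/mol; 1.56×55.845 = 87.118 g → 19.26 wt%.
Fe in (Mg_0.41Fe_0.59)_2SiO_4: molar mass 177.908 g/mol; 1.18×55.845 = 65.897 g → 37.04 wt%.
Difference = 19.26 − 37.04 = -17.78 percentage points.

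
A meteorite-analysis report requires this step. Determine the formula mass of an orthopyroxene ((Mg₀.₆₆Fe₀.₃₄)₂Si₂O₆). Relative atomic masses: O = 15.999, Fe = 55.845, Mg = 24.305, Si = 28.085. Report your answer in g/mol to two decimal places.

222.22 g/mol

The formula mass is the sum 1.32×24.305 + 0.68×55.845 + 2×28.085 + 6×15.999.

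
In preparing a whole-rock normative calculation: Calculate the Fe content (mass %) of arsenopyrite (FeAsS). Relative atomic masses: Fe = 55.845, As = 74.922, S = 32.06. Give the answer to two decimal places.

Molar mass of FeAsS: 1*55.845 + 1*74.922 + 1*32.06 = 162.827 g/mol.
Mass of Fe per formula unit: 1 × 55.845 = 55.845 g.
Weight fraction Fe = 55.845 / 162.827 = 0.3430.

34.30 mass %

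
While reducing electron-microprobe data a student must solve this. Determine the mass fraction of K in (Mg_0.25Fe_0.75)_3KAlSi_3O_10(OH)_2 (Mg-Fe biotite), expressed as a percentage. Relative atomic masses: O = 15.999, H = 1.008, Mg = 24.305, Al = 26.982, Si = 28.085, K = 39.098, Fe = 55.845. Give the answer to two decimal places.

8.01 weight percent

M((Mg_0.25Fe_0.75)_3KAlSi_3O_10(OH)_2) = 488.219 g/mol.
K contributes 1 × 39.098 = 39.098 g per mole.
39.098/488.219 = 0.0801 → 8.01%.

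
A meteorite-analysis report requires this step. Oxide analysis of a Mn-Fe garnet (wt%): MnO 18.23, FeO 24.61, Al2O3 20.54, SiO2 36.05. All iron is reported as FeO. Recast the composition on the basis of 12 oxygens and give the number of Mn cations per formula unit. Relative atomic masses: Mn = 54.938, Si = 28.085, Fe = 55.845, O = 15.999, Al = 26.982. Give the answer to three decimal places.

18.23 wt% MnO ÷ 70.937 g/mol = 0.25699 mol, giving 0.25699 Mn and 0.25699 O.
24.61 wt% FeO ÷ 71.844 g/mol = 0.34255 mol, giving 0.34255 Fe and 0.34255 O.
20.54 wt% Al2O3 ÷ 101.961 g/mol = 0.20145 mol, giving 0.40290 Al and 0.60435 O.
36.05 wt% SiO2 ÷ 60.083 g/mol = 0.60000 mol, giving 0.60000 Si and 1.20000 O.
Oxygen sums to 2.40389; scaling by 12/2.40389 = 4.99191 puts the formula on 12 O.
Mn: 0.25699 × 4.99191 = 1.283 atoms per formula unit.

1.283 Mn apfu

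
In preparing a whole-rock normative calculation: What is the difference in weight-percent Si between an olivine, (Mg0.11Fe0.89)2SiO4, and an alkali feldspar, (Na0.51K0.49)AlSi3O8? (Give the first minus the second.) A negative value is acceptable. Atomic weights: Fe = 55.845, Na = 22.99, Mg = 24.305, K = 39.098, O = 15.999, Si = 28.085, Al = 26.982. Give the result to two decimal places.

-16.92 percentage points

M((Mg0.11Fe0.89)2SiO4) = 196.832 g/mol, so wt% Si = 28.085/196.832 × 100 = 14.27%.
M((Na0.51K0.49)AlSi3O8) = 270.112 g/mol, so wt% Si = 84.255/270.112 × 100 = 31.19%.
14.27 − 31.19 = -16.92 pp.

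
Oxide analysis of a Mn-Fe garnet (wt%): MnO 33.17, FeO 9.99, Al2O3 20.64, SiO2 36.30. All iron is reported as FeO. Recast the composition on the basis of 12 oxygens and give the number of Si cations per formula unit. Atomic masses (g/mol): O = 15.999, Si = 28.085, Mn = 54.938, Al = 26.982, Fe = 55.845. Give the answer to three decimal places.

MnO: 33.17/70.937 = 0.46760 mol → 0.46760 mol Mn, 0.46760 mol O.
FeO: 9.99/71.844 = 0.13905 mol → 0.13905 mol Fe, 0.13905 mol O.
Al2O3: 20.64/101.961 = 0.20243 mol → 0.40486 mol Al, 0.60729 mol O.
SiO2: 36.30/60.083 = 0.60416 mol → 0.60416 mol Si, 1.20832 mol O.
Total oxygen = 2.42226 mol. Normalization factor = 12/2.42226 = 4.95405.
Si per 12 O = 0.60416 × 4.95405 = 2.993.

2.993 Si apfu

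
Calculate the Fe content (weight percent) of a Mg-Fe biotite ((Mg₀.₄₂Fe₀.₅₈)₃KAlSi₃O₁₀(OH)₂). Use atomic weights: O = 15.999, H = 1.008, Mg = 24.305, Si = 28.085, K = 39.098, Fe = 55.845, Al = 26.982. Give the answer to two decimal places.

M((Mg₀.₄₂Fe₀.₅₈)₃KAlSi₃O₁₀(OH)₂) = 472.134 g/mol.
Fe contributes 1.74 × 55.845 = 97.170 g per mole.
97.170/472.134 = 0.2058 → 20.58%.

20.58 weight percent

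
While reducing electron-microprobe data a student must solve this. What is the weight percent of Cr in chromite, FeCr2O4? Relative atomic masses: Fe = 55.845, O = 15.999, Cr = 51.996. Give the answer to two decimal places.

M(FeCr2O4) = 223.833 g/mol.
Cr contributes 2 × 51.996 = 103.992 g per mole.
103.992/223.833 = 0.4646 → 46.46%.

46.46 wt%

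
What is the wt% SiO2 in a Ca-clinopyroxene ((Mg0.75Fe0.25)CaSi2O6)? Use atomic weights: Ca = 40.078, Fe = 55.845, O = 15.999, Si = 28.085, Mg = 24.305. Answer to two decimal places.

Molar mass of (Mg0.75Fe0.25)CaSi2O6 = 0.75·24.305 + 0.25·55.845 + 1·40.078 + 2·28.085 + 6·15.999 = 224.432 g/mol.
Each formula unit contains 2 Si, equivalent to 2/1 = 2.0000 mol SiO2.
M(SiO2) = 1×28.085 + 2×15.999 = 60.083 g/mol.
Mass of SiO2 per formula unit = 2.0000 × 60.083 = 120.166 g.
SiO2 wt% = 120.166 / 224.432 × 100 = 53.54%.

53.54 wt%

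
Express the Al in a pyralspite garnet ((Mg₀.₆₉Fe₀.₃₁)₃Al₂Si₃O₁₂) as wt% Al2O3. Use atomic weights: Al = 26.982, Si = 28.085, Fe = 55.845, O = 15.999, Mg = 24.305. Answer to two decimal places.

Formula mass = 432.454 g/mol.
2 Al → 1.0000 mol Al2O3 per formula unit; M(Al2O3) = 101.961, so Al2O3 mass = 101.961 g.
101.961/432.454 × 100 = 23.58 wt%.

23.58 wt%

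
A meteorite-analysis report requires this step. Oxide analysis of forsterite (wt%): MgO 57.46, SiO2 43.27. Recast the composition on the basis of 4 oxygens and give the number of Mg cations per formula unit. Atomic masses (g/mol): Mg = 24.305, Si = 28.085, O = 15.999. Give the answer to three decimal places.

1.990 Mg apfu

MgO: 57.46/40.304 = 1.42566 mol → 1.42566 mol Mg, 1.42566 mol O.
SiO2: 43.27/60.083 = 0.72017 mol → 0.72017 mol Si, 1.44034 mol O.
Total oxygen = 2.86600 mol. Normalization factor = 4/2.86600 = 1.39567.
Mg per 4 O = 1.42566 × 1.39567 = 1.990.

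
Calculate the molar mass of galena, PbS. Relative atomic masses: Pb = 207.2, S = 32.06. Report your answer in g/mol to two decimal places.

The formula mass is the sum 1×207.2 + 1×32.06.

239.26 g/mol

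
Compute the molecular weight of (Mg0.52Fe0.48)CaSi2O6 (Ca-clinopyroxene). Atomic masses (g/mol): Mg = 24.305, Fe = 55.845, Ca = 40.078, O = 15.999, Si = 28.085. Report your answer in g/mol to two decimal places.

Mg: 0.52 × 24.305 = 12.6386
Fe: 0.48 × 55.845 = 26.8056
Ca: 1 × 40.078 = 40.0780
Si: 2 × 28.085 = 56.1700
O: 6 × 15.999 = 95.9940
Summing the contributions gives the formula mass.

231.69 g/mol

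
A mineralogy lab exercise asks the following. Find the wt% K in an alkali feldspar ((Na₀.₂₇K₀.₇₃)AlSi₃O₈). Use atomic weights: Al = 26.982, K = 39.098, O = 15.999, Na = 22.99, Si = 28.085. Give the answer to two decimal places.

10.42 wt%

Molar mass of (Na₀.₂₇K₀.₇₃)AlSi₃O₈: 0.27×22.99 + 0.73×39.098 + 1×26.982 + 3×28.085 + 8×15.999 = 273.978 g/mol.
Mass of K per formula unit: 0.73 × 39.098 = 28.542 g.
Weight fraction K = 28.542 / 273.978 = 0.1042.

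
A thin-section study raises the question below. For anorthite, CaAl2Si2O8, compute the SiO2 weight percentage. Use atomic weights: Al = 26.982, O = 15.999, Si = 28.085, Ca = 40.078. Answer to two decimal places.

43.19 wt%

M(CaAl2Si2O8) = 278.204 g/mol; M(SiO2) = 60.083 g/mol.
Moles SiO2 per formula unit = 2 Si ÷ 1 = 2.0000.
SiO2 fraction = (2.0000 × 60.083) / 278.204 = 120.166/278.204 = 0.4319.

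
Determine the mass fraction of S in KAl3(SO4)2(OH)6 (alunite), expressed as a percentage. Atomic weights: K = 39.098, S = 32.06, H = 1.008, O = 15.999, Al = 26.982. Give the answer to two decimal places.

M(KAl3(SO4)2(OH)6) = 414.198 g/mol.
S contributes 2 × 32.06 = 64.120 g per mole.
64.120/414.198 = 0.1548 → 15.48%.

15.48 wt%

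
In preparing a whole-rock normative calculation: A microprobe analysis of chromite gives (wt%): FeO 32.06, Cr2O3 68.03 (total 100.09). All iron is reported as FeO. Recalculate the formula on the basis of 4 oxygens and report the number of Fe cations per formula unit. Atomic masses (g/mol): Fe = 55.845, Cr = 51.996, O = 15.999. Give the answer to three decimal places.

FeO (M=71.844): mol = 0.44624; Fe = 0.44624, O = 0.44624.
Cr2O3 (M=151.989): mol = 0.44760; Cr = 0.89520, O = 1.34280.
ΣO = 1.78904; factor = 4/ΣO = 2.23584.
Fe apfu = 0.44624 × 2.23584 = 0.998.

0.998 Fe apfu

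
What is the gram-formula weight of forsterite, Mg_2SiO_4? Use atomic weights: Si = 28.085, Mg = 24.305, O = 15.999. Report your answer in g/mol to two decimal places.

140.69 g/mol

The formula mass is the sum 2×24.305 + 1×28.085 + 4×15.999.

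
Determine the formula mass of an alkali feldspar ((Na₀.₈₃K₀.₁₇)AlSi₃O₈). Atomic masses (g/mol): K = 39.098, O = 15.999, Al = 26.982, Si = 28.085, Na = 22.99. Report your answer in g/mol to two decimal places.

M = 0.83*22.99 + 0.17*39.098 + 1*26.982 + 3*28.085 + 8*15.999

264.96 g/mol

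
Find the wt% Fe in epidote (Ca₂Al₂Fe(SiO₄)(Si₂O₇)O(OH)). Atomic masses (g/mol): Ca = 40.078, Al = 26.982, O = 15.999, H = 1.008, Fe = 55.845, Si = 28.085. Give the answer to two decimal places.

Molar mass of Ca₂Al₂Fe(SiO₄)(Si₂O₇)O(OH): 2·40.078 + 2·26.982 + 1·55.845 + 3·28.085 + 13·15.999 + 1·1.008 = 483.215 g/mol.
Mass of Fe per formula unit: 1 × 55.845 = 55.845 g.
Weight fraction Fe = 55.845 / 483.215 = 0.1156.

11.56 weight percent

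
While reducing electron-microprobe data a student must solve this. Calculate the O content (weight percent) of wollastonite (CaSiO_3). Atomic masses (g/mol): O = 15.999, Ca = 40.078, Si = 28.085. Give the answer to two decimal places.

41.32 weight percent

Molar mass of CaSiO_3: 1·40.078 + 1·28.085 + 3·15.999 = 116.160 g/mol.
Mass of O per formula unit: 3 × 15.999 = 47.997 g.
Weight fraction O = 47.997 / 116.160 = 0.4132.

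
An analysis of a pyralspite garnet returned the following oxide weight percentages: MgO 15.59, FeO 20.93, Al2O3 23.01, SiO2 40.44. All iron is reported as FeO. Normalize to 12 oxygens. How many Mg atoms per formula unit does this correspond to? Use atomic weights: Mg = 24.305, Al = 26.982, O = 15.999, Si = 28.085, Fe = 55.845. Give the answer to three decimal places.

15.59 wt% MgO ÷ 40.304 g/mol = 0.38681 mol, giving 0.38681 Mg and 0.38681 O.
20.93 wt% FeO ÷ 71.844 g/mol = 0.29133 mol, giving 0.29133 Fe and 0.29133 O.
23.01 wt% Al2O3 ÷ 101.961 g/mol = 0.22567 mol, giving 0.45134 Al and 0.67701 O.
40.44 wt% SiO2 ÷ 60.083 g/mol = 0.67307 mol, giving 0.67307 Si and 1.34614 O.
Oxygen sums to 2.70129; scaling by 12/2.70129 = 4.44232 puts the formula on 12 O.
Mg: 0.38681 × 4.44232 = 1.718 atoms per formula unit.

1.718 Mg apfu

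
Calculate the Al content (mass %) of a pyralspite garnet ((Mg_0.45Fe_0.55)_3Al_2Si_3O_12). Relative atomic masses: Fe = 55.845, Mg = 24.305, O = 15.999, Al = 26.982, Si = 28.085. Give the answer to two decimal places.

M((Mg_0.45Fe_0.55)_3Al_2Si_3O_12) = 455.163 g/mol.
Al contributes 2 × 26.982 = 53.964 g per mole.
53.964/455.163 = 0.1186 → 11.86%.

11.86 mass %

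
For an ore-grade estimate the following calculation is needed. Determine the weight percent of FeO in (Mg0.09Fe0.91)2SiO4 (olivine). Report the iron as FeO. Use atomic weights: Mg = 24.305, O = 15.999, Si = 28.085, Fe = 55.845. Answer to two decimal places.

66.01 wt%

Molar mass of (Mg0.09Fe0.91)2SiO4 = 0.18·24.305 + 1.82·55.845 + 1·28.085 + 4·15.999 = 198.094 g/mol.
Each formula unit contains 1.82 Fe, equivalent to 1.82/1 = 1.8200 mol FeO.
M(FeO) = 1×55.845 + 1×15.999 = 71.844 g/mol.
Mass of FeO per formula unit = 1.8200 × 71.844 = 130.756 g.
FeO wt% = 130.756 / 198.094 × 100 = 66.01%.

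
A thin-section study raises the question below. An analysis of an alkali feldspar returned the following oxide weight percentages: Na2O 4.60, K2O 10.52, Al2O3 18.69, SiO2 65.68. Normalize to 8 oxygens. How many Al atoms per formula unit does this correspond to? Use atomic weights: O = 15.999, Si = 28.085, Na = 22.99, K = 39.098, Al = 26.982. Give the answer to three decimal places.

1.004 Al apfu

Na2O: 4.60/61.979 = 0.07422 mol → 0.14844 mol Na, 0.07422 mol O.
K2O: 10.52/94.195 = 0.11168 mol → 0.22336 mol K, 0.11168 mol O.
Al2O3: 18.69/101.961 = 0.18331 mol → 0.36662 mol Al, 0.54993 mol O.
SiO2: 65.68/60.083 = 1.09315 mol → 1.09315 mol Si, 2.18630 mol O.
Total oxygen = 2.92213 mol. Normalization factor = 8/2.92213 = 2.73773.
Al per 8 O = 0.36662 × 2.73773 = 1.004.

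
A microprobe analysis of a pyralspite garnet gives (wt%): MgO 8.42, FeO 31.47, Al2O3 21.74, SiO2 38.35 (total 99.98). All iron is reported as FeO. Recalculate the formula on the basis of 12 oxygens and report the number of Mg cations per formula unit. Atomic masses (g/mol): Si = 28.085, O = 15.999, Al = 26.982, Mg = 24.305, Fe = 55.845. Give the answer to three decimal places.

0.978 Mg apfu

8.42 wt% MgO ÷ 40.304 g/mol = 0.20891 mol, giving 0.20891 Mg and 0.20891 O.
31.47 wt% FeO ÷ 71.844 g/mol = 0.43803 mol, giving 0.43803 Fe and 0.43803 O.
21.74 wt% Al2O3 ÷ 101.961 g/mol = 0.21322 mol, giving 0.42644 Al and 0.63966 O.
38.35 wt% SiO2 ÷ 60.083 g/mol = 0.63828 mol, giving 0.63828 Si and 1.27656 O.
Oxygen sums to 2.56316; scaling by 12/2.56316 = 4.68172 puts the formula on 12 O.
Mg: 0.20891 × 4.68172 = 0.978 atoms per formula unit.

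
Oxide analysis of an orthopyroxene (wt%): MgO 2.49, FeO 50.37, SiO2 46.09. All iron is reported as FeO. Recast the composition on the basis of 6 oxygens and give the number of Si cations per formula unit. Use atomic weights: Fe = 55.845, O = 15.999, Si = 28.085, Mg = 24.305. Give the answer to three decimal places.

2.49 wt% MgO ÷ 40.304 g/mol = 0.06178 mol, giving 0.06178 Mg and 0.06178 O.
50.37 wt% FeO ÷ 71.844 g/mol = 0.70110 mol, giving 0.70110 Fe and 0.70110 O.
46.09 wt% SiO2 ÷ 60.083 g/mol = 0.76711 mol, giving 0.76711 Si and 1.53422 O.
Oxygen sums to 2.29710; scaling by 6/2.29710 = 2.61199 puts the formula on 6 O.
Si: 0.76711 × 2.61199 = 2.004 atoms per formula unit.

2.004 Si apfu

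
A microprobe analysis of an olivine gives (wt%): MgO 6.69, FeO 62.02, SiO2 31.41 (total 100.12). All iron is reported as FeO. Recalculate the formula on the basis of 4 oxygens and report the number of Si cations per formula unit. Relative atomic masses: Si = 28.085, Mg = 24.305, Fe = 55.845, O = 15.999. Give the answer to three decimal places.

1.008 Si apfu

MgO: 6.69/40.304 = 0.16599 mol → 0.16599 mol Mg, 0.16599 mol O.
FeO: 62.02/71.844 = 0.86326 mol → 0.86326 mol Fe, 0.86326 mol O.
SiO2: 31.41/60.083 = 0.52278 mol → 0.52278 mol Si, 1.04556 mol O.
Total oxygen = 2.07481 mol. Normalization factor = 4/2.07481 = 1.92789.
Si per 4 O = 0.52278 × 1.92789 = 1.008.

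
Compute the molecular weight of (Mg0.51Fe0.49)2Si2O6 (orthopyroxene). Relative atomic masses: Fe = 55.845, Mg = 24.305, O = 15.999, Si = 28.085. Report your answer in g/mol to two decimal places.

M = 1.02·24.305 + 0.98·55.845 + 2·28.085 + 6·15.999

231.68 g/mol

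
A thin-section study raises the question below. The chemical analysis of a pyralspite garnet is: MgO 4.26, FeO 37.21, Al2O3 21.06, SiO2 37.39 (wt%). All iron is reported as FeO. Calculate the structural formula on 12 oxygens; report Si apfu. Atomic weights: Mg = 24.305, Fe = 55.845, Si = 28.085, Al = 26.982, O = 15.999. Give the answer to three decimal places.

4.26 wt% MgO ÷ 40.304 g/mol = 0.10570 mol, giving 0.10570 Mg and 0.10570 O.
37.21 wt% FeO ÷ 71.844 g/mol = 0.51793 mol, giving 0.51793 Fe and 0.51793 O.
21.06 wt% Al2O3 ÷ 101.961 g/mol = 0.20655 mol, giving 0.41310 Al and 0.61965 O.
37.39 wt% SiO2 ÷ 60.083 g/mol = 0.62231 mol, giving 0.62231 Si and 1.24462 O.
Oxygen sums to 2.48790; scaling by 12/2.48790 = 4.82334 puts the formula on 12 O.
Si: 0.62231 × 4.82334 = 3.002 atoms per formula unit.

3.002 Si apfu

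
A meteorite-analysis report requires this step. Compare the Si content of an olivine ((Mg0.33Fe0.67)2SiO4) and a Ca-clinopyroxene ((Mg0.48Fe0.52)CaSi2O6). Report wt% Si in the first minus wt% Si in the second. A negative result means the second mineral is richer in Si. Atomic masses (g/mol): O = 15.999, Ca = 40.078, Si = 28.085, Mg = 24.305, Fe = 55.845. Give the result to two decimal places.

-8.76 percentage points

M((Mg0.33Fe0.67)2SiO4) = 182.955 g/mol, so wt% Si = 28.085/182.955 × 100 = 15.35%.
M((Mg0.48Fe0.52)CaSi2O6) = 232.948 g/mol, so wt% Si = 56.170/232.948 × 100 = 24.11%.
15.35 − 24.11 = -8.76 pp.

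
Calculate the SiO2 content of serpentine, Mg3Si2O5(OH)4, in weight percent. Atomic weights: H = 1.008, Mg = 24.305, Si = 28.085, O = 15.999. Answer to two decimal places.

43.36 wt%

M(Mg3Si2O5(OH)4) = 277.108 g/mol; M(SiO2) = 60.083 g/mol.
Moles SiO2 per formula unit = 2 Si ÷ 1 = 2.0000.
SiO2 fraction = (2.0000 × 60.083) / 277.108 = 120.166/277.108 = 0.4336.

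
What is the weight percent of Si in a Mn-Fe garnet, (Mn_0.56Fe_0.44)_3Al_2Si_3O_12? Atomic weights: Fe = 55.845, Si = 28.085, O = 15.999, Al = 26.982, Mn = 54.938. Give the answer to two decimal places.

16.98 weight percent

Molar mass of (Mn_0.56Fe_0.44)_3Al_2Si_3O_12: 1.68×54.938 + 1.32×55.845 + 2×26.982 + 3×28.085 + 12×15.999 = 496.218 g/mol.
Mass of Si per formula unit: 3 × 28.085 = 84.255 g.
Weight fraction Si = 84.255 / 496.218 = 0.1698.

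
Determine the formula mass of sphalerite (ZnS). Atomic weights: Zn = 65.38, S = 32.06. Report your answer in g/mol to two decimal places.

Zn: 1 × 65.38 = 65.3800
S: 1 × 32.06 = 32.0600
Summing the contributions gives the formula mass.

97.44 g/mol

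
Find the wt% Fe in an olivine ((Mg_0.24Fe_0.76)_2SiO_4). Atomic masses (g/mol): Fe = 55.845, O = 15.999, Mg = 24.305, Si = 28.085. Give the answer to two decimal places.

M((Mg_0.24Fe_0.76)_2SiO_4) = 188.632 g/mol.
Fe contributes 1.52 × 55.845 = 84.884 g per mole.
84.884/188.632 = 0.4500 → 45.00%.

45.00 mass %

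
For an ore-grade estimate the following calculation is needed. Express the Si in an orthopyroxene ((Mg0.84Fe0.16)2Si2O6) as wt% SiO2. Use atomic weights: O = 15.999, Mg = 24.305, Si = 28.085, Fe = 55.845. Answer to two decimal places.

56.99 wt%

M((Mg0.84Fe0.16)2Si2O6) = 210.867 g/mol; M(SiO2) = 60.083 g/mol.
Moles SiO2 per formula unit = 2 Si ÷ 1 = 2.0000.
SiO2 fraction = (2.0000 × 60.083) / 210.867 = 120.166/210.867 = 0.5699.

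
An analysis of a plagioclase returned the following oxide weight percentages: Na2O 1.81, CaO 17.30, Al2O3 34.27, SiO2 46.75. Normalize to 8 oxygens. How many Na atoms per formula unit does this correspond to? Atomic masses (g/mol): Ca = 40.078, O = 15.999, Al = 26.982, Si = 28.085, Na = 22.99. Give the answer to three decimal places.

Na2O: 1.81/61.979 = 0.02920 mol → 0.05840 mol Na, 0.02920 mol O.
CaO: 17.30/56.077 = 0.30850 mol → 0.30850 mol Ca, 0.30850 mol O.
Al2O3: 34.27/101.961 = 0.33611 mol → 0.67222 mol Al, 1.00833 mol O.
SiO2: 46.75/60.083 = 0.77809 mol → 0.77809 mol Si, 1.55618 mol O.
Total oxygen = 2.90221 mol. Normalization factor = 8/2.90221 = 2.75652.
Na per 8 O = 0.05840 × 2.75652 = 0.161.

0.161 Na apfu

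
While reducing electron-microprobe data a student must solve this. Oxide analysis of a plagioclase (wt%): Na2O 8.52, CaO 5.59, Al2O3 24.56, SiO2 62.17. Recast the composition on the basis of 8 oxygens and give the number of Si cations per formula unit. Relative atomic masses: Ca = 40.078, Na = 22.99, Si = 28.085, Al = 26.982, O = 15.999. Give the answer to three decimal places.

Na2O: 8.52/61.979 = 0.13747 mol → 0.27494 mol Na, 0.13747 mol O.
CaO: 5.59/56.077 = 0.09968 mol → 0.09968 mol Ca, 0.09968 mol O.
Al2O3: 24.56/101.961 = 0.24088 mol → 0.48176 mol Al, 0.72264 mol O.
SiO2: 62.17/60.083 = 1.03474 mol → 1.03474 mol Si, 2.06948 mol O.
Total oxygen = 3.02927 mol. Normalization factor = 8/3.02927 = 2.64090.
Si per 8 O = 1.03474 × 2.64090 = 2.733.

2.733 Si apfu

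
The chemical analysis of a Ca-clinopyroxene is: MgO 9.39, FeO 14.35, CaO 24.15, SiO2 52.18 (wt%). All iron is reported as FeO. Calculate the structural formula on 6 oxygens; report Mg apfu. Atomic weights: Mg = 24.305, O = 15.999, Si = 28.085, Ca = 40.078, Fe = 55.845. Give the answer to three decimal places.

MgO (M=40.304): mol = 0.23298; Mg = 0.23298, O = 0.23298.
FeO (M=71.844): mol = 0.19974; Fe = 0.19974, O = 0.19974.
CaO (M=56.077): mol = 0.43066; Ca = 0.43066, O = 0.43066.
SiO2 (M=60.083): mol = 0.86847; Si = 0.86847, O = 1.73694.
ΣO = 2.60032; factor = 6/ΣO = 2.30741.
Mg apfu = 0.23298 × 2.30741 = 0.538.

0.538 Mg apfu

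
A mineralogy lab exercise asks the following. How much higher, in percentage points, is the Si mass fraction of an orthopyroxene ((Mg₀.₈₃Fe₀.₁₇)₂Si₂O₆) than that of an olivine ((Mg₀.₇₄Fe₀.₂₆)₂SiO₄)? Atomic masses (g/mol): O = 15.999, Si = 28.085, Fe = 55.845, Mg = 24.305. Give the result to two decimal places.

M((Mg₀.₈₃Fe₀.₁₇)₂Si₂O₆) = 211.498 g/mol, so wt% Si = 56.170/211.498 × 100 = 26.56%.
M((Mg₀.₇₄Fe₀.₂₆)₂SiO₄) = 157.092 g/mol, so wt% Si = 28.085/157.092 × 100 = 17.88%.
26.56 − 17.88 = 8.68 pp.

8.68 percentage points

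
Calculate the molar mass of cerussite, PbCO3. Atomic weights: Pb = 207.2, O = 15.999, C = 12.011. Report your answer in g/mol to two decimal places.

M = 1×207.2 + 1×12.011 + 3×15.999

267.21 g/mol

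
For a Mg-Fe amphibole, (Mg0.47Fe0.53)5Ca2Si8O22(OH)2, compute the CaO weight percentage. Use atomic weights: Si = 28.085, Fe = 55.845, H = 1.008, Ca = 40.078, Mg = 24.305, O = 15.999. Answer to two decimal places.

12.52 wt%

Formula mass = 895.934 g/mol.
2 Ca → 2.0000 mol CaO per formula unit; M(CaO) = 56.077, so CaO mass = 112.154 g.
112.154/895.934 × 100 = 12.52 wt%.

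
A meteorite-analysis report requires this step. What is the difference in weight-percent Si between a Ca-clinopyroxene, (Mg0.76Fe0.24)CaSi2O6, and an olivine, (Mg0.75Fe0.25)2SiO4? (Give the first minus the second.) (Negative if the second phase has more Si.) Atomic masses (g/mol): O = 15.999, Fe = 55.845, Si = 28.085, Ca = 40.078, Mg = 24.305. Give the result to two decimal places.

7.11 percentage points

Si in (Mg0.76Fe0.24)CaSi2O6: molar mass 224.117 g/mol; 2×28.085 = 56.170 g → 25.06 wt%.
Si in (Mg0.75Fe0.25)2SiO4: molar mass 156.461 g/mol; 1×28.085 = 28.085 g → 17.95 wt%.
Difference = 25.06 − 17.95 = 7.11 percentage points.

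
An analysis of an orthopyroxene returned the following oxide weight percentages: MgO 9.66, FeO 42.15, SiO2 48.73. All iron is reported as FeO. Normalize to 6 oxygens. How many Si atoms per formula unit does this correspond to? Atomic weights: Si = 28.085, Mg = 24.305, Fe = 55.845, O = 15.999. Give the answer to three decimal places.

1.987 Si apfu

MgO: 9.66/40.304 = 0.23968 mol → 0.23968 mol Mg, 0.23968 mol O.
FeO: 42.15/71.844 = 0.58669 mol → 0.58669 mol Fe, 0.58669 mol O.
SiO2: 48.73/60.083 = 0.81104 mol → 0.81104 mol Si, 1.62208 mol O.
Total oxygen = 2.44845 mol. Normalization factor = 6/2.44845 = 2.45053.
Si per 6 O = 0.81104 × 2.45053 = 1.987.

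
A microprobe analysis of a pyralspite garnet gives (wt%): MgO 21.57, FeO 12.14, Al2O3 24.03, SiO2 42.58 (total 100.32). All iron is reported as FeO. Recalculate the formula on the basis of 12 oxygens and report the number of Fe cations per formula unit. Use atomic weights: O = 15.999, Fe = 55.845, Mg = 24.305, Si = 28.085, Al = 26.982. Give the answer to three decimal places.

0.717 Fe apfu

21.57 wt% MgO ÷ 40.304 g/mol = 0.53518 mol, giving 0.53518 Mg and 0.53518 O.
12.14 wt% FeO ÷ 71.844 g/mol = 0.16898 mol, giving 0.16898 Fe and 0.16898 O.
24.03 wt% Al2O3 ÷ 101.961 g/mol = 0.23568 mol, giving 0.47136 Al and 0.70704 O.
42.58 wt% SiO2 ÷ 60.083 g/mol = 0.70869 mol, giving 0.70869 Si and 1.41738 O.
Oxygen sums to 2.82858; scaling by 12/2.82858 = 4.24241 puts the formula on 12 O.
Fe: 0.16898 × 4.24241 = 0.717 atoms per formula unit.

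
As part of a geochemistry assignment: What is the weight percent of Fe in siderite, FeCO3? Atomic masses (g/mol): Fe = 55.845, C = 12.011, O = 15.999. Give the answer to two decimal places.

48.20 mass %

Molar mass of FeCO3: 1·55.845 + 1·12.011 + 3·15.999 = 115.853 g/mol.
Mass of Fe per formula unit: 1 × 55.845 = 55.845 g.
Weight fraction Fe = 55.845 / 115.853 = 0.4820.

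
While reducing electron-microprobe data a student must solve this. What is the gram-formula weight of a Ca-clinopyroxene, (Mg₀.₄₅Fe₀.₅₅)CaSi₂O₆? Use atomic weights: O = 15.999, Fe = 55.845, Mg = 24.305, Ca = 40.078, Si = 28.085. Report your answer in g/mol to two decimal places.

233.89 g/mol

The formula mass is the sum 0.45(24.305) + 0.55(55.845) + 1(40.078) + 2(28.085) + 6(15.999).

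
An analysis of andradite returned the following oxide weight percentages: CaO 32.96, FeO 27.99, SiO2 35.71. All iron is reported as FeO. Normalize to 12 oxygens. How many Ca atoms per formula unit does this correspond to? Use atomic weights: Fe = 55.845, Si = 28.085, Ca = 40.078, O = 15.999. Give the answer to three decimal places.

32.96 wt% CaO ÷ 56.077 g/mol = 0.58776 mol, giving 0.58776 Ca and 0.58776 O.
27.99 wt% FeO ÷ 71.844 g/mol = 0.38959 mol, giving 0.38959 Fe and 0.38959 O.
35.71 wt% SiO2 ÷ 60.083 g/mol = 0.59434 mol, giving 0.59434 Si and 1.18868 O.
Oxygen sums to 2.16603; scaling by 12/2.16603 = 5.54009 puts the formula on 12 O.
Ca: 0.58776 × 5.54009 = 3.256 atoms per formula unit.

3.256 Ca apfu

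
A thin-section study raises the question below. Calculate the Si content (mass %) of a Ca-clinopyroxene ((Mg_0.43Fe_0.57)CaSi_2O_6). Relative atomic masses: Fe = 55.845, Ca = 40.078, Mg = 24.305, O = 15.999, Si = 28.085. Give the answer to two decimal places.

M((Mg_0.43Fe_0.57)CaSi_2O_6) = 234.525 g/mol.
Si contributes 2 × 28.085 = 56.170 g per mole.
56.170/234.525 = 0.2395 → 23.95%.

23.95 mass %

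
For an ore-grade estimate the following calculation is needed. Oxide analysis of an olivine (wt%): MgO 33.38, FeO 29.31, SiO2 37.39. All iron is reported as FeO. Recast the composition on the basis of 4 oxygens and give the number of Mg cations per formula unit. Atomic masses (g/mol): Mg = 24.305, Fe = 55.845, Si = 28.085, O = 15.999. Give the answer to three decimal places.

1.335 Mg apfu

MgO: 33.38/40.304 = 0.82821 mol → 0.82821 mol Mg, 0.82821 mol O.
FeO: 29.31/71.844 = 0.40797 mol → 0.40797 mol Fe, 0.40797 mol O.
SiO2: 37.39/60.083 = 0.62231 mol → 0.62231 mol Si, 1.24462 mol O.
Total oxygen = 2.48080 mol. Normalization factor = 4/2.48080 = 1.61238.
Mg per 4 O = 0.82821 × 1.61238 = 1.335.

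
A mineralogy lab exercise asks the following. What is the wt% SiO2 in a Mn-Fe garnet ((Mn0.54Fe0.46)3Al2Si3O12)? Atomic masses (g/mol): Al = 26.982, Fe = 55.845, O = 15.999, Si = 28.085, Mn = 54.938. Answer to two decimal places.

36.32 wt%

Molar mass of (Mn0.54Fe0.46)3Al2Si3O12 = 1.62×54.938 + 1.38×55.845 + 2×26.982 + 3×28.085 + 12×15.999 = 496.273 g/mol.
Each formula unit contains 3 Si, equivalent to 3/1 = 3.0000 mol SiO2.
M(SiO2) = 1×28.085 + 2×15.999 = 60.083 g/mol.
Mass of SiO2 per formula unit = 3.0000 × 60.083 = 180.249 g.
SiO2 wt% = 180.249 / 496.273 × 100 = 36.32%.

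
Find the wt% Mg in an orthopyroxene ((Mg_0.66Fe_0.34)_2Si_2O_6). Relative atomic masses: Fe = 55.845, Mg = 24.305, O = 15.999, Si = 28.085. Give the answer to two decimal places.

Molar mass of (Mg_0.66Fe_0.34)_2Si_2O_6: 1.32×24.305 + 0.68×55.845 + 2×28.085 + 6×15.999 = 222.221 g/mol.
Mass of Mg per formula unit: 1.32 × 24.305 = 32.083 g.
Weight fraction Mg = 32.083 / 222.221 = 0.1444.

14.44 mass %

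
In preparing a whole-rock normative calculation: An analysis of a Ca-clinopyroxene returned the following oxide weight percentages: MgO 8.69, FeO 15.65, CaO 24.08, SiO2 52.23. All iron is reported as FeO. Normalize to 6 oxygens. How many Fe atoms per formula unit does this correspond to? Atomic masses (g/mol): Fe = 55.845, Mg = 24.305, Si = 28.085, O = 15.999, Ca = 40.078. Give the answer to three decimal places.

0.502 Fe apfu

MgO (M=40.304): mol = 0.21561; Mg = 0.21561, O = 0.21561.
FeO (M=71.844): mol = 0.21783; Fe = 0.21783, O = 0.21783.
CaO (M=56.077): mol = 0.42941; Ca = 0.42941, O = 0.42941.
SiO2 (M=60.083): mol = 0.86930; Si = 0.86930, O = 1.73860.
ΣO = 2.60145; factor = 6/ΣO = 2.30641.
Fe apfu = 0.21783 × 2.30641 = 0.502.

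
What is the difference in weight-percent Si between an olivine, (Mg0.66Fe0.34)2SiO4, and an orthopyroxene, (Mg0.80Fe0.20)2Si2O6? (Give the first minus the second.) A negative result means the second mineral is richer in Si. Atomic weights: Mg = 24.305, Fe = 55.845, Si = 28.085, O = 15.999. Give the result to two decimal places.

-9.00 percentage points

M((Mg0.66Fe0.34)2SiO4) = 162.138 g/mol, so wt% Si = 28.085/162.138 × 100 = 17.32%.
M((Mg0.80Fe0.20)2Si2O6) = 213.390 g/mol, so wt% Si = 56.170/213.390 × 100 = 26.32%.
17.32 − 26.32 = -9.00 pp.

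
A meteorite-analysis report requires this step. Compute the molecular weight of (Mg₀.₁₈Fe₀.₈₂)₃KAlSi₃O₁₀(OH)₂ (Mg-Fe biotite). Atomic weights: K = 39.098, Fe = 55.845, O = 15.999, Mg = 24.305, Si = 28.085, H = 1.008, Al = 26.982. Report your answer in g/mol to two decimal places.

494.84 g/mol

Mg: 0.54 × 24.305 = 13.1247
Fe: 2.46 × 55.845 = 137.3787
K: 1 × 39.098 = 39.0980
Al: 1 × 26.982 = 26.9820
Si: 3 × 28.085 = 84.2550
O: 12 × 15.999 = 191.9880
H: 2 × 1.008 = 2.0160
Summing the contributions gives the formula mass.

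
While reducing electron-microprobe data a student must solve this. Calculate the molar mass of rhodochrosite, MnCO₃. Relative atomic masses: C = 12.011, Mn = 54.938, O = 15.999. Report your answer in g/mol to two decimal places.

Mn: 1 × 54.938 = 54.9380
C: 1 × 12.011 = 12.0110
O: 3 × 15.999 = 47.9970
Summing the contributions gives the formula mass.

114.95 g/mol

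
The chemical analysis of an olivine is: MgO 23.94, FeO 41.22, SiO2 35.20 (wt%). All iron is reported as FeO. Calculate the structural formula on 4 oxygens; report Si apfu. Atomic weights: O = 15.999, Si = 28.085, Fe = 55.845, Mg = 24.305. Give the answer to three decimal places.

MgO (M=40.304): mol = 0.59399; Mg = 0.59399, O = 0.59399.
FeO (M=71.844): mol = 0.57374; Fe = 0.57374, O = 0.57374.
SiO2 (M=60.083): mol = 0.58586; Si = 0.58586, O = 1.17172.
ΣO = 2.33945; factor = 4/ΣO = 1.70980.
Si apfu = 0.58586 × 1.70980 = 1.002.

1.002 Si apfu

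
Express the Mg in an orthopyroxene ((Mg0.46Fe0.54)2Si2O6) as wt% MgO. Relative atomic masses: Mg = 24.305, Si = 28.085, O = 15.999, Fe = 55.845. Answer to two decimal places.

15.79 wt%

M((Mg0.46Fe0.54)2Si2O6) = 234.837 g/mol; M(MgO) = 40.304 g/mol.
Moles MgO per formula unit = 0.92 Mg ÷ 1 = 0.9200.
MgO fraction = (0.9200 × 40.304) / 234.837 = 37.080/234.837 = 0.1579.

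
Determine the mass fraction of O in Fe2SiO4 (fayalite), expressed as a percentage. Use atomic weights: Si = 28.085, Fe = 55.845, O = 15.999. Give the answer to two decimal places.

Formula mass = 2*55.845 + 1*28.085 + 4*15.999 = 203.771 g/mol, of which 63.996 g is O.
So O makes up 63.996/203.771 = 0.3141 of the mass, i.e. 31.41%.

31.41 wt%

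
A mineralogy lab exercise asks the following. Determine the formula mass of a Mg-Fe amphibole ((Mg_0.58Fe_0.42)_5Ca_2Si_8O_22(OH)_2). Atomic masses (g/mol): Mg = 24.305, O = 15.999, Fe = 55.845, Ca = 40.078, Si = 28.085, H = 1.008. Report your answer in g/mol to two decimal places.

M = 2.90×24.305 + 2.10×55.845 + 2×40.078 + 8×28.085 + 24×15.999 + 2×1.008

878.59 g/mol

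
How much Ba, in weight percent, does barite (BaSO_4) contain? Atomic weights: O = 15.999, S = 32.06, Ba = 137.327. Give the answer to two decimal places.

Molar mass of BaSO_4: 1×137.327 + 1×32.06 + 4×15.999 = 233.383 g/mol.
Mass of Ba per formula unit: 1 × 137.327 = 137.327 g.
Weight fraction Ba = 137.327 / 233.383 = 0.5884.

58.84 weight percent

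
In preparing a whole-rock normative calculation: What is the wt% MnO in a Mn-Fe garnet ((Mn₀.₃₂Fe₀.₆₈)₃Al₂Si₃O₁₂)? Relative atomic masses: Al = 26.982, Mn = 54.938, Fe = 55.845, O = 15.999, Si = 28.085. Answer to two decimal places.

Molar mass of (Mn₀.₃₂Fe₀.₆₈)₃Al₂Si₃O₁₂ = 0.96×54.938 + 2.04×55.845 + 2×26.982 + 3×28.085 + 12×15.999 = 496.871 g/mol.
Each formula unit contains 0.96 Mn, equivalent to 0.96/1 = 0.9600 mol MnO.
M(MnO) = 1×54.938 + 1×15.999 = 70.937 g/mol.
Mass of MnO per formula unit = 0.9600 × 70.937 = 68.100 g.
MnO wt% = 68.100 / 496.871 × 100 = 13.71%.

13.71 wt%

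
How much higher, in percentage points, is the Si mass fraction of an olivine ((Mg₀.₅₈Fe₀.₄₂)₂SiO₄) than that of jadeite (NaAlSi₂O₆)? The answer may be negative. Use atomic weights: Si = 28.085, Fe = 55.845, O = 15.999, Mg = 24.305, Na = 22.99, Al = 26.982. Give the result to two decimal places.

First mineral: 28.085 g Si in 167.185 g formula = 16.80 wt% Si.
Second mineral: 56.170 g Si in 202.136 g formula = 27.79 wt% Si.
16.80% − 27.79% gives a difference of -10.99 percentage points.

-10.99 percentage points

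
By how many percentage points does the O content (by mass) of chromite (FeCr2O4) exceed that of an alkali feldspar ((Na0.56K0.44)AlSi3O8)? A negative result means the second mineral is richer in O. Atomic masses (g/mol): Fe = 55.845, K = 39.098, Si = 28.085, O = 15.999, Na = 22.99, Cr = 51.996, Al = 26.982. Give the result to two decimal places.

First mineral: 63.996 g O in 223.833 g formula = 28.59 wt% O.
Second mineral: 127.992 g O in 269.307 g formula = 47.53 wt% O.
28.59% − 47.53% gives a difference of -18.94 percentage points.

-18.94 percentage points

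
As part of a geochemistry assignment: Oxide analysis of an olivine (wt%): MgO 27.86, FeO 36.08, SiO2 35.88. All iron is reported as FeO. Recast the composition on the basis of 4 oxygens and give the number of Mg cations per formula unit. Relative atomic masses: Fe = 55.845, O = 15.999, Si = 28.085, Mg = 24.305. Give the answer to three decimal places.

1.158 Mg apfu

MgO (M=40.304): mol = 0.69125; Mg = 0.69125, O = 0.69125.
FeO (M=71.844): mol = 0.50220; Fe = 0.50220, O = 0.50220.
SiO2 (M=60.083): mol = 0.59717; Si = 0.59717, O = 1.19434.
ΣO = 2.38779; factor = 4/ΣO = 1.67519.
Mg apfu = 0.69125 × 1.67519 = 1.158.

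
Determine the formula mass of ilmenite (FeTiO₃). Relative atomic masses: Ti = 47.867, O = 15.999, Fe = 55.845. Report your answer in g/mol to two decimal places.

151.71 g/mol

The formula mass is the sum 1·55.845 + 1·47.867 + 3·15.999.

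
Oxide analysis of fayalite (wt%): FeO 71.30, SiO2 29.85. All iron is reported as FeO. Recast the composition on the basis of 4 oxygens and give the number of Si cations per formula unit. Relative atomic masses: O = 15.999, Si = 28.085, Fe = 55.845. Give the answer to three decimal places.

1.001 Si apfu

FeO: 71.30/71.844 = 0.99243 mol → 0.99243 mol Fe, 0.99243 mol O.
SiO2: 29.85/60.083 = 0.49681 mol → 0.49681 mol Si, 0.99362 mol O.
Total oxygen = 1.98605 mol. Normalization factor = 4/1.98605 = 2.01405.
Si per 4 O = 0.49681 × 2.01405 = 1.001.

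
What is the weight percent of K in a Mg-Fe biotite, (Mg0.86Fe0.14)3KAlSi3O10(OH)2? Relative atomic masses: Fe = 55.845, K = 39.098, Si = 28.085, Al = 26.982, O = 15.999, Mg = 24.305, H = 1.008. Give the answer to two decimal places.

M((Mg0.86Fe0.14)3KAlSi3O10(OH)2) = 430.501 g/mol.
K contributes 1 × 39.098 = 39.098 g per mole.
39.098/430.501 = 0.0908 → 9.08%.

9.08 wt%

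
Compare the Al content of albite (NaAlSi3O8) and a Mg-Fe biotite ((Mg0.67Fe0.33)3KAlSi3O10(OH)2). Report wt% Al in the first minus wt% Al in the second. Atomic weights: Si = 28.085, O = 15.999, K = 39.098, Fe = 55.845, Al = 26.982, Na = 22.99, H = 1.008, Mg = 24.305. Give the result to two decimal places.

4.27 percentage points

Al in NaAlSi3O8: molar mass 262.219 g/mol; 1×26.982 = 26.982 g → 10.29 wt%.
Al in (Mg0.67Fe0.33)3KAlSi3O10(OH)2: molar mass 448.479 g/mol; 1×26.982 = 26.982 g → 6.02 wt%.
Difference = 10.29 − 6.02 = 4.27 percentage points.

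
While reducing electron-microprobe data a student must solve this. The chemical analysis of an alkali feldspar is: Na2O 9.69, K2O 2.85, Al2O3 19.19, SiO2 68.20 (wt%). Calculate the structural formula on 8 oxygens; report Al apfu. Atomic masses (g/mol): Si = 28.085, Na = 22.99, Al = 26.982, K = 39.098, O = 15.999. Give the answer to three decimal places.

0.997 Al apfu

Na2O: 9.69/61.979 = 0.15634 mol → 0.31268 mol Na, 0.15634 mol O.
K2O: 2.85/94.195 = 0.03026 mol → 0.06052 mol K, 0.03026 mol O.
Al2O3: 19.19/101.961 = 0.18821 mol → 0.37642 mol Al, 0.56463 mol O.
SiO2: 68.20/60.083 = 1.13510 mol → 1.13510 mol Si, 2.27020 mol O.
Total oxygen = 3.02143 mol. Normalization factor = 8/3.02143 = 2.64775.
Al per 8 O = 0.37642 × 2.64775 = 0.997.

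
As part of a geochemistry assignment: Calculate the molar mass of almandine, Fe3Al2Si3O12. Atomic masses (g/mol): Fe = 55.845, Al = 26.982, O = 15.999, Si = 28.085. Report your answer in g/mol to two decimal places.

M = 3(55.845) + 2(26.982) + 3(28.085) + 12(15.999)

497.74 g/mol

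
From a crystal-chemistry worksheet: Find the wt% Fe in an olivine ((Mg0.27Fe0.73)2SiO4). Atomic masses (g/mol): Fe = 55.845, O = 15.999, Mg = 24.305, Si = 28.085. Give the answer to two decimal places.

43.66 mass %

M((Mg0.27Fe0.73)2SiO4) = 186.739 g/mol.
Fe contributes 1.46 × 55.845 = 81.534 g per mole.
81.534/186.739 = 0.4366 → 43.66%.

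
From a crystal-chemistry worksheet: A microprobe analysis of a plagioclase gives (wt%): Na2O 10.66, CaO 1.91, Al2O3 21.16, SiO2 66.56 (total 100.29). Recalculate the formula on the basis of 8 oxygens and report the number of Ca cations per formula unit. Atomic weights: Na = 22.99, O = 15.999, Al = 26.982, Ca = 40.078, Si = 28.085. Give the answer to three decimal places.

0.090 Ca apfu

Na2O (M=61.979): mol = 0.17199; Na = 0.34398, O = 0.17199.
CaO (M=56.077): mol = 0.03406; Ca = 0.03406, O = 0.03406.
Al2O3 (M=101.961): mol = 0.20753; Al = 0.41506, O = 0.62259.
SiO2 (M=60.083): mol = 1.10780; Si = 1.10780, O = 2.21560.
ΣO = 3.04424; factor = 8/ΣO = 2.62791.
Ca apfu = 0.03406 × 2.62791 = 0.090.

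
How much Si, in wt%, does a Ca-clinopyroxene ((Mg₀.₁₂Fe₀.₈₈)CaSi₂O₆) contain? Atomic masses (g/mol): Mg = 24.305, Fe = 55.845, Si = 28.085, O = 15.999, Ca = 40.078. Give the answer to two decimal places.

Formula mass = 0.12×24.305 + 0.88×55.845 + 1×40.078 + 2×28.085 + 6×15.999 = 244.302 g/mol, of which 56.170 g is Si.
So Si makes up 56.170/244.302 = 0.2299 of the mass, i.e. 22.99%.

22.99 wt%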